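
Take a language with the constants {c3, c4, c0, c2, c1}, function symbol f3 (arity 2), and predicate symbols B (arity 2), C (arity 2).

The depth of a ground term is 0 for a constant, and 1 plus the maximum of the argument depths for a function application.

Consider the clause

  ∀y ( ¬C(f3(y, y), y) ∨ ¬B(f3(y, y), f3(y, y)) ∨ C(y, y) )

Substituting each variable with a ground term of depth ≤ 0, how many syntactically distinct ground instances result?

5

Ground terms of depth ≤ 0:
  If N_k denotes the number of depth-≤k ground terms, the 5 constants give N_0 = 5, and each function symbol of arity r contributes N_{k-1}^r new terms at level k: N_k = 5 + N_{k-1}^2.
  N_0 = 5
So there are 5 ground terms available for substitution.
There is 1 variable to instantiate (y),  occurring in at least one literal, so different choices give different ground instances.
Number of ground instances = 5.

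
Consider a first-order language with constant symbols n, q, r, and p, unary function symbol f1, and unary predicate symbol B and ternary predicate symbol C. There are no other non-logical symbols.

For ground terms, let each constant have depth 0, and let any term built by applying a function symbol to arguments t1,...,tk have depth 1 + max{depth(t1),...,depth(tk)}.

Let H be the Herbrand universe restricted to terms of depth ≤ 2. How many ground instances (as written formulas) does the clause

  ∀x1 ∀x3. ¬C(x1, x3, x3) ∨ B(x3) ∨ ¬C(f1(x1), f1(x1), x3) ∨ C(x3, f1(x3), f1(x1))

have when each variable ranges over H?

144

Ground terms of depth ≤ 2:
  Write N_k for the number of ground terms of depth ≤ k. A term of depth ≤ k is either a constant or a function symbol applied to arguments of depth ≤ k−1, so N_k = 4 + N_{k-1}.
  N_0 = 4
  N_1 = 4 + 4 = 8
  N_2 = 4 + 8 = 12
  Explicitly: n, q, r, p, f1(n), f1(q), f1(r), f1(p), f1(f1(n)), f1(f1(q)), f1(f1(r)), f1(f1(p)).
So there are 12 ground terms available for substitution.
Each of x1, x3 ranges independently over the available ground terms, and distinct assignments produce distinct instances.
Number of ground instances = 12^2 = 144.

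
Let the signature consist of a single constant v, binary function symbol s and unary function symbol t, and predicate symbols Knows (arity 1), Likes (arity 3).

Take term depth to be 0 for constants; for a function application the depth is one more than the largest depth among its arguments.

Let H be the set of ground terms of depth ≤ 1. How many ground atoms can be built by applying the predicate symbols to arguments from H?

First count ground terms of depth ≤ 1.
Count level by level. With function symbols s/2, t/1, the terms of depth ≤ k are the 1 constant together with each function applied to depth-≤(k−1) tuples, so N_k = 1 + N_{k-1}^2 + N_{k-1}.
N_0 = 1
N_1 = 1 + 1^2 + 1 = 3
Explicitly: v, s(v, v), t(v).
So |H| = 3.
Ground atoms are formed by filling each argument slot of a predicate with a term from H, so an r-ary predicate gives |H|^r atoms:
  Knows: 3;  Likes: 3^3 = 27
Total ground atoms: 3 + 27 = 30.

30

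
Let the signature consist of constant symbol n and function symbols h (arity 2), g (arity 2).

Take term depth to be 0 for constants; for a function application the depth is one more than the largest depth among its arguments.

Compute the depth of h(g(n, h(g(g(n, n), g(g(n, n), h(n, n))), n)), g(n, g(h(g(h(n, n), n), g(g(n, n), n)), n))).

6

depth(g(n, n)) = 1 + max(0, 0) = 1
depth(h(n, n)) = 1 + max(0, 0) = 1
depth(g(g(n, n), h(n, n))) = 1 + max(1, 1) = 2
depth(g(g(n, n), g(g(n, n), h(n, n)))) = 1 + max(1, 2) = 3
depth(h(g(g(n, n), g(g(n, n), h(n, n))), n)) = 1 + max(3, 0) = 4
depth(g(n, h(g(g(n, n), g(g(n, n), h(n, n))), n))) = 1 + max(0, 4) = 5
depth(g(h(n, n), n)) = 1 + max(1, 0) = 2
depth(g(g(n, n), n)) = 1 + max(1, 0) = 2
depth(h(g(h(n, n), n), g(g(n, n), n))) = 1 + max(2, 2) = 3
depth(g(h(g(h(n, n), n), g(g(n, n), n)), n)) = 1 + max(3, 0) = 4
depth(g(n, g(h(g(h(n, n), n), g(g(n, n), n)), n))) = 1 + max(0, 4) = 5
depth(h(g(n, h(g(g(n, n), g(g(n, n), h(n, n))), n)), g(n, g(h(g(h(n, n), n), g(g(n, n), n)), n)))) = 1 + max(5, 5) = 6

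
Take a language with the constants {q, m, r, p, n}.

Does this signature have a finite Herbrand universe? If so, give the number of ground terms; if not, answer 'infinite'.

There are no function symbols, so every ground term is one of the 5 constants.
The Herbrand universe is {q, m, r, p, n}, which is finite with 5 elements.

5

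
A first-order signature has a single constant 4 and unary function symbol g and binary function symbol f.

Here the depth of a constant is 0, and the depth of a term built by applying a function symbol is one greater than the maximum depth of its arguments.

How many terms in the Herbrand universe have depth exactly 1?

2

Write N_k for the number of ground terms of depth ≤ k. A term of depth ≤ k is either a constant or a function symbol applied to arguments of depth ≤ k−1, so N_k = 1 + N_{k-1} + N_{k-1}^2.
N_0 = 1
N_1 = 1 + 1 + 1^2 = 3
Terms of depth exactly 1: N_1 − N_0 = 3 − 1 = 2.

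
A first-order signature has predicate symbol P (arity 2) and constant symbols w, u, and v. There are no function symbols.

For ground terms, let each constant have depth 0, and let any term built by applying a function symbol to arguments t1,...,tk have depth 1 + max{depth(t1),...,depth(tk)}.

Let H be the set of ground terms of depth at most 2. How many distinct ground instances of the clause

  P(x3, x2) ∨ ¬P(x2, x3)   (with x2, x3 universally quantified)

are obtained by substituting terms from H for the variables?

Ground terms of depth ≤ 2:
  With no function symbols every ground term is a constant, so there are exactly 3 ground terms at every depth bound.
  N_0 = 3
  N_1 = 3
  N_2 = 3
So there are 3 ground terms available for substitution.
The clause has 2 distinct variables (x2, x3), each appearing in the body. In the free term algebra distinct substitutions yield syntactically distinct ground instances.
Number of ground instances = 3^2 = 9.

9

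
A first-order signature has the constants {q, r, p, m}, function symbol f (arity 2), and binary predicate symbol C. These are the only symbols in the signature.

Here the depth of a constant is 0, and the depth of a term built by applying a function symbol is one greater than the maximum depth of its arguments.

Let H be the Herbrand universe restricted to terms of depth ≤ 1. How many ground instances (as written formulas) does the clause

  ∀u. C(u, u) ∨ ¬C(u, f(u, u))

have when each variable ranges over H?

Ground terms of depth ≤ 1:
  Let N_k count ground terms of depth at most k. Each non-constant term of depth ≤ k is some function symbol applied to depth-≤(k−1) arguments, giving N_k = 4 + N_{k-1}^2.
  N_0 = 4
  N_1 = 4 + 4^2 = 20
So there are 20 ground terms available for substitution.
The body mentions the single quantified variable u; since ground terms form a free algebra, no two substitutions collapse to the same formula.
Number of ground instances = 20.

20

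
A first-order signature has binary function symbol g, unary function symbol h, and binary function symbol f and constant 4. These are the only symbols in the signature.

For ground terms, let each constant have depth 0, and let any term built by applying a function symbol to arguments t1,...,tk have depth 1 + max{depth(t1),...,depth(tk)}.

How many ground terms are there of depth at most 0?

1

If N_k denotes the number of depth-≤k ground terms, the 1 constant gives N_0 = 1, and each function symbol of arity r contributes N_{k-1}^r new terms at level k: N_k = 1 + N_{k-1}^2 + N_{k-1} + N_{k-1}^2.
N_0 = 1
Explicitly: 4.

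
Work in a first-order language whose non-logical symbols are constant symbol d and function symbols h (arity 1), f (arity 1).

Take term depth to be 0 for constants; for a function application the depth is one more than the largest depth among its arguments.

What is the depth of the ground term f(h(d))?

2

depth(h(d)) = 1 + depth(d) = 1 + 0 = 1
depth(f(h(d))) = 1 + depth(h(d)) = 1 + 1 = 2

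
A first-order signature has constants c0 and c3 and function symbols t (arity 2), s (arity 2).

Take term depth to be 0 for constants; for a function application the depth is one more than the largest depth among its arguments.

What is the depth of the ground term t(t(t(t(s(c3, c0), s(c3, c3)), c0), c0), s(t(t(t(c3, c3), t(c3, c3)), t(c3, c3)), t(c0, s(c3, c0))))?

5

depth(s(c3, c0)) = 1 + max(0, 0) = 1
depth(s(c3, c3)) = 1 + max(0, 0) = 1
depth(t(s(c3, c0), s(c3, c3))) = 1 + max(1, 1) = 2
depth(t(t(s(c3, c0), s(c3, c3)), c0)) = 1 + max(2, 0) = 3
depth(t(t(t(s(c3, c0), s(c3, c3)), c0), c0)) = 1 + max(3, 0) = 4
depth(t(c3, c3)) = 1 + max(0, 0) = 1
depth(t(t(c3, c3), t(c3, c3))) = 1 + max(1, 1) = 2
depth(t(t(t(c3, c3), t(c3, c3)), t(c3, c3))) = 1 + max(2, 1) = 3
depth(t(c0, s(c3, c0))) = 1 + max(0, 1) = 2
depth(s(t(t(t(c3, c3), t(c3, c3)), t(c3, c3)), t(c0, s(c3, c0)))) = 1 + max(3, 2) = 4
depth(t(t(t(t(s(c3, c0), s(c3, c3)), c0), c0), s(t(t(t(c3, c3), t(c3, c3)), t(c3, c3)), t(c0, s(c3, c0))))) = 1 + max(4, 4) = 5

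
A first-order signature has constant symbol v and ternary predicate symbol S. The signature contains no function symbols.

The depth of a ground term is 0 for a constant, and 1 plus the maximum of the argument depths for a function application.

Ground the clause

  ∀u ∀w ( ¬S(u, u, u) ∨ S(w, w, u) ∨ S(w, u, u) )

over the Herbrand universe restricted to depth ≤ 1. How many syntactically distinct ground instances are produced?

1

Ground terms of depth ≤ 1:
  With no function symbols every ground term is a constant, so there is exactly 1 ground term at every depth bound.
  N_0 = 1
  N_1 = 1
So there is exactly 1 ground term available for substitution.
There are 2 variables to instantiate (u, w), each occurring in at least one literal, so different choices give different ground instances.
Number of ground instances = 1^2 = 1.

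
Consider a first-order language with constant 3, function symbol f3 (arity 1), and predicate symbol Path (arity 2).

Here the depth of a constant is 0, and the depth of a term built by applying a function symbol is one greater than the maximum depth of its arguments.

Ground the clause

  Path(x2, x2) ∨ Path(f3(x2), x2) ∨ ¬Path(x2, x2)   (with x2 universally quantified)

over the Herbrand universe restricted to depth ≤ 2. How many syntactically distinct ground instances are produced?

Ground terms of depth ≤ 2:
  If N_k denotes the number of depth-≤k ground terms, the 1 constant gives N_0 = 1, and each function symbol of arity r contributes N_{k-1}^r new terms at level k: N_k = 1 + N_{k-1}.
  N_0 = 1
  N_1 = 1 + 1 = 2
  N_2 = 1 + 2 = 3
So there are 3 ground terms available for substitution.
The body mentions the single quantified variable x2; since ground terms form a free algebra, no two substitutions collapse to the same formula.
Number of ground instances = 3.

3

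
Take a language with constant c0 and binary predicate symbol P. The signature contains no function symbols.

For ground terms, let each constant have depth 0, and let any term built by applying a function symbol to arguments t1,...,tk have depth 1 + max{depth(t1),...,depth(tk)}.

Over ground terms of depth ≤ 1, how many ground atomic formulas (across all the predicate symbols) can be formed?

First count ground terms of depth ≤ 1.
With no function symbols every ground term is a constant, so there is exactly 1 ground term at every depth bound.
N_0 = 1
N_1 = 1
So |H| = 1.
A ground atom is a predicate applied to a tuple of terms from H, so the count is the sum over predicates of |H|^arity:
  P: 1^2 = 1
Total ground atoms: 1.

1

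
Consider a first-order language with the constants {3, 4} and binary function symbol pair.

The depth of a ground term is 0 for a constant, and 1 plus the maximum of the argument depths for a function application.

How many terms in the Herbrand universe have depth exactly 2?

32

Let N_k count ground terms of depth at most k. Each non-constant term of depth ≤ k is some function symbol applied to depth-≤(k−1) arguments, giving N_k = 2 + N_{k-1}^2.
N_0 = 2
N_1 = 2 + 2^2 = 6
N_2 = 2 + 6^2 = 38
Terms of depth exactly 2: N_2 − N_1 = 38 − 6 = 32.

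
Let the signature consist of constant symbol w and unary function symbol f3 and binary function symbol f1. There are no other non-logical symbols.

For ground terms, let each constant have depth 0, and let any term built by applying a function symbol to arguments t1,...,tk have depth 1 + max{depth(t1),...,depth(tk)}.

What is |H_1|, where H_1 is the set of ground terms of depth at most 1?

Write N_k for the number of ground terms of depth ≤ k. A term of depth ≤ k is either a constant or a function symbol applied to arguments of depth ≤ k−1, so N_k = 1 + N_{k-1} + N_{k-1}^2.
N_0 = 1
N_1 = 1 + 1 + 1^2 = 3
Explicitly: w, f3(w), f1(w, w).

3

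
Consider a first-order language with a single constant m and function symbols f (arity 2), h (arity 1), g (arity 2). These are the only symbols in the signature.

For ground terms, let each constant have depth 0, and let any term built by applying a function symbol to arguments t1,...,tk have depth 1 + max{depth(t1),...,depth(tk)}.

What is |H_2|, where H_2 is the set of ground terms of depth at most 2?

Let N_k = |{terms of depth ≤ k}|. Then N_0 = 1 and N_k = 1 + N_{k-1}^2 + N_{k-1} + N_{k-1}^2 for k ≥ 1 (one summand per function symbol, arity giving the exponent).
N_0 = 1
N_1 = 1 + 1^2 + 1 + 1^2 = 4
N_2 = 1 + 4^2 + 4 + 4^2 = 37

37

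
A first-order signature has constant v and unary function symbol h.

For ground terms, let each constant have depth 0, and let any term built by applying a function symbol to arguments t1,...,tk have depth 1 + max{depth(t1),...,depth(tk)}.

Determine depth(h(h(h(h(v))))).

depth(h(v)) = 1 + depth(v) = 1 + 0 = 1
depth(h(h(v))) = 1 + depth(h(v)) = 1 + 1 = 2
depth(h(h(h(v)))) = 1 + depth(h(h(v))) = 1 + 2 = 3
depth(h(h(h(h(v))))) = 1 + depth(h(h(h(v)))) = 1 + 3 = 4

4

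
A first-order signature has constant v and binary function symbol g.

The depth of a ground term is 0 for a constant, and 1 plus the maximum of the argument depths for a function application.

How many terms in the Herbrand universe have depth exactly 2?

3

Let N_k count ground terms of depth at most k. Each non-constant term of depth ≤ k is some function symbol applied to depth-≤(k−1) arguments, giving N_k = 1 + N_{k-1}^2.
N_0 = 1
N_1 = 1 + 1^2 = 2
N_2 = 1 + 2^2 = 5
Terms of depth exactly 2: N_2 − N_1 = 5 − 2 = 3.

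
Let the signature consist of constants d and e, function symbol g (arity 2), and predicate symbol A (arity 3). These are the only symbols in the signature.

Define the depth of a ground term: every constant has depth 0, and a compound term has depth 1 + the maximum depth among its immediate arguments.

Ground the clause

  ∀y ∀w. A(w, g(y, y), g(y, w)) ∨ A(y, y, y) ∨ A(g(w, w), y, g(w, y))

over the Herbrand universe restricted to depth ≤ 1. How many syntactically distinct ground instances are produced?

36

Ground terms of depth ≤ 1:
  Let N_k = |{terms of depth ≤ k}|. Then N_0 = 2 and N_k = 2 + N_{k-1}^2 for k ≥ 1 (one summand per function symbol, arity giving the exponent).
  N_0 = 2
  N_1 = 2 + 2^2 = 6
  Explicitly: d, e, g(d, d), g(d, e), g(e, d), g(e, e).
So there are 6 ground terms available for substitution.
The body mentions every one of the 2 quantified variables; since ground terms form a free algebra, no two substitutions collapse to the same formula.
Number of ground instances = 6^2 = 36.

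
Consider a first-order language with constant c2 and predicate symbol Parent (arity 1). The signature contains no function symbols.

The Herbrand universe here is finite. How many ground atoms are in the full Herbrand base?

1

With no function symbols, the Herbrand universe is just the 1 constant.
Ground atoms per predicate: Parent: 1.
Herbrand base size = 1 = 1.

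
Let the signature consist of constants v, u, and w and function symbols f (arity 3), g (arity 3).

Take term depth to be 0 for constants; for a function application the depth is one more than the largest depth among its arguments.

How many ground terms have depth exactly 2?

370332

Let N_k count ground terms of depth at most k. Each non-constant term of depth ≤ k is some function symbol applied to depth-≤(k−1) arguments, giving N_k = 3 + N_{k-1}^3 + N_{k-1}^3.
N_0 = 3
N_1 = 3 + 3^3 + 3^3 = 57
N_2 = 3 + 57^3 + 57^3 = 370389
Terms of depth exactly 2: N_2 − N_1 = 370389 − 57 = 370332.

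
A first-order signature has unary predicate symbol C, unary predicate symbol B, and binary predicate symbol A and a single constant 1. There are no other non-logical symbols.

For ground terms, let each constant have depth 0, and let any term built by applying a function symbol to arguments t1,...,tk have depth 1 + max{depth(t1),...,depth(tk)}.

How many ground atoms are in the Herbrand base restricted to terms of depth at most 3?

First count ground terms of depth ≤ 3.
With no function symbols every ground term is a constant, so there is exactly 1 ground term at every depth bound.
N_0 = 1
N_1 = 1
N_2 = 1
N_3 = 1
Explicitly: 1.
So |H| = 1.
Each predicate of arity r yields |H|^r ground atoms (one per choice of an r-tuple from H):
  C: 1;  B: 1;  A: 1^2 = 1
Total ground atoms: 1 + 1 + 1 = 3.

3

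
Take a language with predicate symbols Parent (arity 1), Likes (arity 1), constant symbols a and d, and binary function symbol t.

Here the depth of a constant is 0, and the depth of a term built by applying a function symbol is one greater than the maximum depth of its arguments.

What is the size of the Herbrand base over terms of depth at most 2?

76

First count ground terms of depth ≤ 2.
Let N_k count ground terms of depth at most k. Each non-constant term of depth ≤ k is some function symbol applied to depth-≤(k−1) arguments, giving N_k = 2 + N_{k-1}^2.
N_0 = 2
N_1 = 2 + 2^2 = 6
N_2 = 2 + 6^2 = 38
So |H| = 38.
A ground atom is a predicate applied to a tuple of terms from H, so the count is the sum over predicates of |H|^arity:
  Parent: 38;  Likes: 38
Total ground atoms: 38 + 38 = 76.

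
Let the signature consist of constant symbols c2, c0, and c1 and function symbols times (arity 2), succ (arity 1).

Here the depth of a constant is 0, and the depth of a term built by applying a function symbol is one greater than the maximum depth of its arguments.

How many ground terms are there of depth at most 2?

243

Write N_k for the number of ground terms of depth ≤ k. A term of depth ≤ k is either a constant or a function symbol applied to arguments of depth ≤ k−1, so N_k = 3 + N_{k-1}^2 + N_{k-1}.
N_0 = 3
N_1 = 3 + 3^2 + 3 = 15
N_2 = 3 + 15^2 + 15 = 243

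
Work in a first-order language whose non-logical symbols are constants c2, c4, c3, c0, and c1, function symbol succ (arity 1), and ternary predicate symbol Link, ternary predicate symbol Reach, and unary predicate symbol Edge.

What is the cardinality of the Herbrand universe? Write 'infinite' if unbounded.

The signature has at least one function symbol (succ, arity 1) and at least one constant (c2).
Iterating succ gives infinitely many distinct ground terms: c2, succ(c2), succ(succ(c2)), ...
So the Herbrand universe is infinite.

infinite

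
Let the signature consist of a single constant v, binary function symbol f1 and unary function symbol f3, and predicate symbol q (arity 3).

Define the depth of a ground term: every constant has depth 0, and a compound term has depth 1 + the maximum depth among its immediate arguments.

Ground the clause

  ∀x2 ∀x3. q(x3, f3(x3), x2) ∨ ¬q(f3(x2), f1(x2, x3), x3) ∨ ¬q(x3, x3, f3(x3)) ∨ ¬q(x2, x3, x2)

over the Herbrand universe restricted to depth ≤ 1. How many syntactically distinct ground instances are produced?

9

Ground terms of depth ≤ 1:
  Write N_k for the number of ground terms of depth ≤ k. A term of depth ≤ k is either a constant or a function symbol applied to arguments of depth ≤ k−1, so N_k = 1 + N_{k-1}^2 + N_{k-1}.
  N_0 = 1
  N_1 = 1 + 1^2 + 1 = 3
  Explicitly: v, f1(v, v), f3(v).
So there are 3 ground terms available for substitution.
Each of x2, x3 ranges independently over the available ground terms, and distinct assignments produce distinct instances.
Number of ground instances = 3^2 = 9.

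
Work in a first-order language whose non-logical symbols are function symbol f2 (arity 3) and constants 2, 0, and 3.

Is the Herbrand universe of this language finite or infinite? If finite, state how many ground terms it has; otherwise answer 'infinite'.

infinite

The signature has at least one function symbol (f2, arity 3) and at least one constant (2).
Iterating f2 gives infinitely many distinct ground terms: 2, f2(2, 2, 2), f2(f2(2, 2, 2), f2(2, 2, 2), f2(2, 2, 2)), ...
So the Herbrand universe is infinite.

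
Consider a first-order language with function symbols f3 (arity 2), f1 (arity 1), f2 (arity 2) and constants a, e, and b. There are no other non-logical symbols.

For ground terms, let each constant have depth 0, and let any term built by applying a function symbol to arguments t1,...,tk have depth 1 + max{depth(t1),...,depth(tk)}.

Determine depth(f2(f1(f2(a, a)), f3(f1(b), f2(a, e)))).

3

depth(f2(a, a)) = 1 + max(0, 0) = 1
depth(f1(f2(a, a))) = 1 + depth(f2(a, a)) = 1 + 1 = 2
depth(f1(b)) = 1 + depth(b) = 1 + 0 = 1
depth(f2(a, e)) = 1 + max(0, 0) = 1
depth(f3(f1(b), f2(a, e))) = 1 + max(1, 1) = 2
depth(f2(f1(f2(a, a)), f3(f1(b), f2(a, e)))) = 1 + max(2, 2) = 3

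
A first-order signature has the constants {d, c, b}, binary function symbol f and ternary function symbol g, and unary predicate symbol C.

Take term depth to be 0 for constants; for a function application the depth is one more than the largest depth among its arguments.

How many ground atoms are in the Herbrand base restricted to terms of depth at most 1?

First count ground terms of depth ≤ 1.
Write N_k for the number of ground terms of depth ≤ k. A term of depth ≤ k is either a constant or a function symbol applied to arguments of depth ≤ k−1, so N_k = 3 + N_{k-1}^2 + N_{k-1}^3.
N_0 = 3
N_1 = 3 + 3^2 + 3^3 = 39
So |H| = 39.
Ground atoms are formed by filling each argument slot of a predicate with a term from H, so an r-ary predicate gives |H|^r atoms:
  C: 39
Total ground atoms: 39.

39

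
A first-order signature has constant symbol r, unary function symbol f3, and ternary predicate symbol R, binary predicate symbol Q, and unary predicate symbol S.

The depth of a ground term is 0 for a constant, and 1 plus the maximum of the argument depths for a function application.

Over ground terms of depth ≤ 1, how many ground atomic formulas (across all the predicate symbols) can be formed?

14

First count ground terms of depth ≤ 1.
Count level by level. With function symbols f3/1, the terms of depth ≤ k are the 1 constant together with each function applied to depth-≤(k−1) tuples, so N_k = 1 + N_{k-1}.
N_0 = 1
N_1 = 1 + 1 = 2
Explicitly: r, f3(r).
So |H| = 2.
Ground atoms are formed by filling each argument slot of a predicate with a term from H, so an r-ary predicate gives |H|^r atoms:
  R: 2^3 = 8;  Q: 2^2 = 4;  S: 2
Total ground atoms: 8 + 4 + 2 = 14.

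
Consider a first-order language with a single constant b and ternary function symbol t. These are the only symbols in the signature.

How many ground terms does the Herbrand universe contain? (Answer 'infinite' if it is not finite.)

infinite

The signature has at least one function symbol (t, arity 3) and at least one constant (b).
Iterating t gives infinitely many distinct ground terms: b, t(b, b, b), t(t(b, b, b), t(b, b, b), t(b, b, b)), ...
So the Herbrand universe is infinite.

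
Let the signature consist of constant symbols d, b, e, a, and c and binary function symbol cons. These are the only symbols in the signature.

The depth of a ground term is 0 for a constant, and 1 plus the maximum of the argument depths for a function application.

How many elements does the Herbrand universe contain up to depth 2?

905

Let N_k = |{terms of depth ≤ k}|. Then N_0 = 5 and N_k = 5 + N_{k-1}^2 for k ≥ 1 (one summand per function symbol, arity giving the exponent).
N_0 = 5
N_1 = 5 + 5^2 = 30
N_2 = 5 + 30^2 = 905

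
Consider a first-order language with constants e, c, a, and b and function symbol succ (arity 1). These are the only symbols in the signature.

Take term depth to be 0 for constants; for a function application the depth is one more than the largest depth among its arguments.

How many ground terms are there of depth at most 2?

Let N_k = |{terms of depth ≤ k}|. Then N_0 = 4 and N_k = 4 + N_{k-1} for k ≥ 1 (one summand per function symbol, arity giving the exponent).
N_0 = 4
N_1 = 4 + 4 = 8
N_2 = 4 + 8 = 12

12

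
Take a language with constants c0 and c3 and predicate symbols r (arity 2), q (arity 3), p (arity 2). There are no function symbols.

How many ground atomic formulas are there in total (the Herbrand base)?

With no function symbols, the Herbrand universe is just the 2 constants.
Ground atoms per predicate: r: 2^2 = 4, q: 2^3 = 8, p: 2^2 = 4.
Herbrand base size = 4 + 8 + 4 = 16.

16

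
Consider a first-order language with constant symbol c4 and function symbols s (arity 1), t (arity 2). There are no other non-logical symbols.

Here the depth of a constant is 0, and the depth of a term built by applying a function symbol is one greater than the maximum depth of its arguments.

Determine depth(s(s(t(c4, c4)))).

3

depth(t(c4, c4)) = 1 + max(0, 0) = 1
depth(s(t(c4, c4))) = 1 + depth(t(c4, c4)) = 1 + 1 = 2
depth(s(s(t(c4, c4)))) = 1 + depth(s(t(c4, c4))) = 1 + 2 = 3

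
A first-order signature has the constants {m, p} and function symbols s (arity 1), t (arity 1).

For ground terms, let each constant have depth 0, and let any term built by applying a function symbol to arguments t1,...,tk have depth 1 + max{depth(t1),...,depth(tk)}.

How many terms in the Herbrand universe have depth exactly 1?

4

Count level by level. With function symbols s/1, t/1, the terms of depth ≤ k are the 2 constants together with each function applied to depth-≤(k−1) tuples, so N_k = 2 + N_{k-1} + N_{k-1}.
N_0 = 2
N_1 = 2 + 2 + 2 = 6
Terms of depth exactly 1: N_1 − N_0 = 6 − 2 = 4.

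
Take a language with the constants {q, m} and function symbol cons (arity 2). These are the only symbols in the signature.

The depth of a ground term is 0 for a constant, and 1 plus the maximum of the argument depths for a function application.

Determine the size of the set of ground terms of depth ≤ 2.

38

If N_k denotes the number of depth-≤k ground terms, the 2 constants give N_0 = 2, and each function symbol of arity r contributes N_{k-1}^r new terms at level k: N_k = 2 + N_{k-1}^2.
N_0 = 2
N_1 = 2 + 2^2 = 6
N_2 = 2 + 6^2 = 38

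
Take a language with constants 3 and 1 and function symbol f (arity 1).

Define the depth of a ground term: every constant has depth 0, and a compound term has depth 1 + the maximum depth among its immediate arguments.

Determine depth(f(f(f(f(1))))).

4

depth(f(1)) = 1 + depth(1) = 1 + 0 = 1
depth(f(f(1))) = 1 + depth(f(1)) = 1 + 1 = 2
depth(f(f(f(1)))) = 1 + depth(f(f(1))) = 1 + 2 = 3
depth(f(f(f(f(1))))) = 1 + depth(f(f(f(1)))) = 1 + 3 = 4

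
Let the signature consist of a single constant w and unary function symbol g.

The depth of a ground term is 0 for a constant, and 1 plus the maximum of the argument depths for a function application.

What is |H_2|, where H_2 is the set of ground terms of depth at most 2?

3

Write N_k for the number of ground terms of depth ≤ k. A term of depth ≤ k is either a constant or a function symbol applied to arguments of depth ≤ k−1, so N_k = 1 + N_{k-1}.
N_0 = 1
N_1 = 1 + 1 = 2
N_2 = 1 + 2 = 3
Explicitly: w, g(w), g(g(w)).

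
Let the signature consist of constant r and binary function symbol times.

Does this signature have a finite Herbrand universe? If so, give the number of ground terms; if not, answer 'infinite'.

infinite

The signature has at least one function symbol (times, arity 2) and at least one constant (r).
Iterating times gives infinitely many distinct ground terms: r, times(r, r), times(times(r, r), times(r, r)), ...
So the Herbrand universe is infinite.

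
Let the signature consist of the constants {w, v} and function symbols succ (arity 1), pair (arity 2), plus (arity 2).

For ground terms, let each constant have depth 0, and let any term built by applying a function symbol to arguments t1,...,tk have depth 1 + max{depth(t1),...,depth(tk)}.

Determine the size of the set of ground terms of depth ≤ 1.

Let N_k count ground terms of depth at most k. Each non-constant term of depth ≤ k is some function symbol applied to depth-≤(k−1) arguments, giving N_k = 2 + N_{k-1} + N_{k-1}^2 + N_{k-1}^2.
N_0 = 2
N_1 = 2 + 2 + 2^2 + 2^2 = 12
Explicitly: w, v, succ(w), succ(v), pair(w, w), pair(w, v), pair(v, w), pair(v, v), plus(w, w), plus(w, v), plus(v, w), plus(v, v).

12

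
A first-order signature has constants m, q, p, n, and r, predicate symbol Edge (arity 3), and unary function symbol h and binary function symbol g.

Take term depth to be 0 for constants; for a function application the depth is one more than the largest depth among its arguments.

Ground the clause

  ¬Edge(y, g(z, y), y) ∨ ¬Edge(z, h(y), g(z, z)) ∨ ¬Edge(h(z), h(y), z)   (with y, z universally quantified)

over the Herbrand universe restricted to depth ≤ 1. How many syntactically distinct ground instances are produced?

1225

Ground terms of depth ≤ 1:
  If N_k denotes the number of depth-≤k ground terms, the 5 constants give N_0 = 5, and each function symbol of arity r contributes N_{k-1}^r new terms at level k: N_k = 5 + N_{k-1} + N_{k-1}^2.
  N_0 = 5
  N_1 = 5 + 5 + 5^2 = 35
So there are 35 ground terms available for substitution.
There are 2 variables to instantiate (y, z), each occurring in at least one literal, so different choices give different ground instances.
Number of ground instances = 35^2 = 1225.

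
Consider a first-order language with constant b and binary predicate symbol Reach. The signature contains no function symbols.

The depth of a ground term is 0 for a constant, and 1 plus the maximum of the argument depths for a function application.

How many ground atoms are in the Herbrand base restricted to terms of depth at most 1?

First count ground terms of depth ≤ 1.
With no function symbols every ground term is a constant, so there is exactly 1 ground term at every depth bound.
N_0 = 1
N_1 = 1
Explicitly: b.
So |H| = 1.
Each predicate of arity r yields |H|^r ground atoms (one per choice of an r-tuple from H):
  Reach: 1^2 = 1
Total ground atoms: 1.

1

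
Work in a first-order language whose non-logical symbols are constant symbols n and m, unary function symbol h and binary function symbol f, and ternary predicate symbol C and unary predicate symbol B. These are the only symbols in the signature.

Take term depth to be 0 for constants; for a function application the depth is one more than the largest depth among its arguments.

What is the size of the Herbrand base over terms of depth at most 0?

10

First count ground terms of depth ≤ 0.
Let N_k count ground terms of depth at most k. Each non-constant term of depth ≤ k is some function symbol applied to depth-≤(k−1) arguments, giving N_k = 2 + N_{k-1} + N_{k-1}^2.
N_0 = 2
So |H| = 2.
A ground atom is a predicate applied to a tuple of terms from H, so the count is the sum over predicates of |H|^arity:
  C: 2^3 = 8;  B: 2
Total ground atoms: 8 + 2 = 10.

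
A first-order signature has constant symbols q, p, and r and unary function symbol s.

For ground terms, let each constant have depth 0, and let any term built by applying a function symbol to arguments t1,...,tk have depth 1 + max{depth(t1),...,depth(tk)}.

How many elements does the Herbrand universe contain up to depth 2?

9

Write N_k for the number of ground terms of depth ≤ k. A term of depth ≤ k is either a constant or a function symbol applied to arguments of depth ≤ k−1, so N_k = 3 + N_{k-1}.
N_0 = 3
N_1 = 3 + 3 = 6
N_2 = 3 + 6 = 9
Explicitly: q, p, r, s(q), s(p), s(r), s(s(q)), s(s(p)), s(s(r)).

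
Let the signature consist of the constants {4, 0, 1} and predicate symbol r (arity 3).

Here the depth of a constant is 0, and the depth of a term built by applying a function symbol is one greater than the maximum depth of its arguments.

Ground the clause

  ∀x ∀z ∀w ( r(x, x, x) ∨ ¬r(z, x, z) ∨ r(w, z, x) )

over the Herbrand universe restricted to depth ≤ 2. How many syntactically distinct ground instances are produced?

Ground terms of depth ≤ 2:
  With no function symbols every ground term is a constant, so there are exactly 3 ground terms at every depth bound.
  N_0 = 3
  N_1 = 3
  N_2 = 3
  Explicitly: 4, 0, 1.
So there are 3 ground terms available for substitution.
There are 3 variables to instantiate (x, z, w), each occurring in at least one literal, so different choices give different ground instances.
Number of ground instances = 3^3 = 27.

27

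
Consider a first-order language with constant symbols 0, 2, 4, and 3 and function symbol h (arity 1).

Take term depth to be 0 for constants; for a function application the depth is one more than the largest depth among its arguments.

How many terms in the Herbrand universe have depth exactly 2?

4

If N_k denotes the number of depth-≤k ground terms, the 4 constants give N_0 = 4, and each function symbol of arity r contributes N_{k-1}^r new terms at level k: N_k = 4 + N_{k-1}.
N_0 = 4
N_1 = 4 + 4 = 8
N_2 = 4 + 8 = 12
Terms of depth exactly 2: N_2 − N_1 = 12 − 8 = 4.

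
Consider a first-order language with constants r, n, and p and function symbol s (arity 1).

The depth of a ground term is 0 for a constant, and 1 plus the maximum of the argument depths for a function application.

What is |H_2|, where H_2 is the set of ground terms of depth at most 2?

If N_k denotes the number of depth-≤k ground terms, the 3 constants give N_0 = 3, and each function symbol of arity r contributes N_{k-1}^r new terms at level k: N_k = 3 + N_{k-1}.
N_0 = 3
N_1 = 3 + 3 = 6
N_2 = 3 + 6 = 9

9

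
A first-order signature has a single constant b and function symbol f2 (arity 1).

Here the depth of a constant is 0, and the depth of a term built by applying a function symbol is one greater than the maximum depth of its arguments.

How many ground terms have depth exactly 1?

Let N_k count ground terms of depth at most k. Each non-constant term of depth ≤ k is some function symbol applied to depth-≤(k−1) arguments, giving N_k = 1 + N_{k-1}.
N_0 = 1
N_1 = 1 + 1 = 2
Terms of depth exactly 1: N_1 − N_0 = 2 − 1 = 1.

1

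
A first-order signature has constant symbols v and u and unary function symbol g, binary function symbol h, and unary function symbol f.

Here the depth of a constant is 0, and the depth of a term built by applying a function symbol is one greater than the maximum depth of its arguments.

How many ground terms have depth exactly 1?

Let N_k count ground terms of depth at most k. Each non-constant term of depth ≤ k is some function symbol applied to depth-≤(k−1) arguments, giving N_k = 2 + N_{k-1} + N_{k-1}^2 + N_{k-1}.
N_0 = 2
N_1 = 2 + 2 + 2^2 + 2 = 10
Terms of depth exactly 1: N_1 − N_0 = 10 − 2 = 8.

8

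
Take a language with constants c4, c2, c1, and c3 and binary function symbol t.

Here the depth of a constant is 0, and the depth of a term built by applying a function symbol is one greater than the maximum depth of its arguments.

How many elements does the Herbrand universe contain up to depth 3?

Count level by level. With function symbols t/2, the terms of depth ≤ k are the 4 constants together with each function applied to depth-≤(k−1) tuples, so N_k = 4 + N_{k-1}^2.
N_0 = 4
N_1 = 4 + 4^2 = 20
N_2 = 4 + 20^2 = 404
N_3 = 4 + 404^2 = 163220

163220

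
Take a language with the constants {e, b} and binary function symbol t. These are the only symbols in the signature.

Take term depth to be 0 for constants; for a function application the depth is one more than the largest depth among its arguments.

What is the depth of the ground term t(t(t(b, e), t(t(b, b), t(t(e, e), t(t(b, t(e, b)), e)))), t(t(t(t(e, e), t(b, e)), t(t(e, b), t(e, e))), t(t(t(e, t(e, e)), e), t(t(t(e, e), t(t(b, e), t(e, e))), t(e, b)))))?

depth(t(b, e)) = 1 + max(0, 0) = 1
depth(t(b, b)) = 1 + max(0, 0) = 1
depth(t(e, e)) = 1 + max(0, 0) = 1
depth(t(e, b)) = 1 + max(0, 0) = 1
depth(t(b, t(e, b))) = 1 + max(0, 1) = 2
depth(t(t(b, t(e, b)), e)) = 1 + max(2, 0) = 3
depth(t(t(e, e), t(t(b, t(e, b)), e))) = 1 + max(1, 3) = 4
depth(t(t(b, b), t(t(e, e), t(t(b, t(e, b)), e)))) = 1 + max(1, 4) = 5
depth(t(t(b, e), t(t(b, b), t(t(e, e), t(t(b, t(e, b)), e))))) = 1 + max(1, 5) = 6
depth(t(t(e, e), t(b, e))) = 1 + max(1, 1) = 2
depth(t(t(e, b), t(e, e))) = 1 + max(1, 1) = 2
depth(t(t(t(e, e), t(b, e)), t(t(e, b), t(e, e)))) = 1 + max(2, 2) = 3
depth(t(e, t(e, e))) = 1 + max(0, 1) = 2
depth(t(t(e, t(e, e)), e)) = 1 + max(2, 0) = 3
depth(t(t(b, e), t(e, e))) = 1 + max(1, 1) = 2
depth(t(t(e, e), t(t(b, e), t(e, e)))) = 1 + max(1, 2) = 3
depth(t(t(t(e, e), t(t(b, e), t(e, e))), t(e, b))) = 1 + max(3, 1) = 4
depth(t(t(t(e, t(e, e)), e), t(t(t(e, e), t(t(b, e), t(e, e))), t(e, b)))) = 1 + max(3, 4) = 5
depth(t(t(t(t(e, e), t(b, e)), t(t(e, b), t(e, e))), t(t(t(e, t(e, e)), e), t(t(t(e, e), t(t(b, e), t(e, e))), t(e, b))))) = 1 + max(3, 5) = 6
depth(t(t(t(b, e), t(t(b, b), t(t(e, e), t(t(b, t(e, b)), e)))), t(t(t(t(e, e), t(b, e)), t(t(e, b), t(e, e))), t(t(t(e, t(e, e)), e), t(t(t(e, e), t(t(b, e), t(e, e))), t(e, b)))))) = 1 + max(6, 6) = 7

7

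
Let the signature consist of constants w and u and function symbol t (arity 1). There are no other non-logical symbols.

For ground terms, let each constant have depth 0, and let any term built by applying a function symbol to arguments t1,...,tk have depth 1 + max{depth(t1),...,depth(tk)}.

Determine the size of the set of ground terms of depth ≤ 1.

4

If N_k denotes the number of depth-≤k ground terms, the 2 constants give N_0 = 2, and each function symbol of arity r contributes N_{k-1}^r new terms at level k: N_k = 2 + N_{k-1}.
N_0 = 2
N_1 = 2 + 2 = 4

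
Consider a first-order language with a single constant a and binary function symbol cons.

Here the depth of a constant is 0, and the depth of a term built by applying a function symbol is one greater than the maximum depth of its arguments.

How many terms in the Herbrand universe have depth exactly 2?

3

Let N_k = |{terms of depth ≤ k}|. Then N_0 = 1 and N_k = 1 + N_{k-1}^2 for k ≥ 1 (one summand per function symbol, arity giving the exponent).
N_0 = 1
N_1 = 1 + 1^2 = 2
N_2 = 1 + 2^2 = 5
Terms of depth exactly 2: N_2 − N_1 = 5 − 2 = 3.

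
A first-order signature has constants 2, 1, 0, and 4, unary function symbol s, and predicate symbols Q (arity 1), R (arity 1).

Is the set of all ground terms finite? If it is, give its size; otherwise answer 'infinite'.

The signature has at least one function symbol (s, arity 1) and at least one constant (2).
Iterating s gives infinitely many distinct ground terms: 2, s(2), s(s(2)), ...
So the Herbrand universe is infinite.

infinite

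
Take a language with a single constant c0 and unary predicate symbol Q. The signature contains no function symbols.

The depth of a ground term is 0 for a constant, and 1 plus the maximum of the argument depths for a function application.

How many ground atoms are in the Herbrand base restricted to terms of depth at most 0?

First count ground terms of depth ≤ 0.
With no function symbols every ground term is a constant, so there is exactly 1 ground term at every depth bound.
N_0 = 1
Explicitly: c0.
So |H| = 1.
A ground atom is a predicate applied to a tuple of terms from H, so the count is the sum over predicates of |H|^arity:
  Q: 1
Total ground atoms: 1.

1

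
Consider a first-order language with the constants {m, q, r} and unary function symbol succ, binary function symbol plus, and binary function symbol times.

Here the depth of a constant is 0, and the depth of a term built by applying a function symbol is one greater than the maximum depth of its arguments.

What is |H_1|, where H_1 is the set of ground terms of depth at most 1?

Count level by level. With function symbols succ/1, plus/2, times/2, the terms of depth ≤ k are the 3 constants together with each function applied to depth-≤(k−1) tuples, so N_k = 3 + N_{k-1} + N_{k-1}^2 + N_{k-1}^2.
N_0 = 3
N_1 = 3 + 3 + 3^2 + 3^2 = 24

24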